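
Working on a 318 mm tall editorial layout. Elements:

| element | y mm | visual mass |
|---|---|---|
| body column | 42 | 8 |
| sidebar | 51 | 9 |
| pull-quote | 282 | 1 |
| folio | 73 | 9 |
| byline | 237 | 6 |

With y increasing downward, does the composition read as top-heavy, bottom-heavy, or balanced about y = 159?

Total weight = 8 + 9 + 1 + 9 + 6 = 33.
y-moment: 8·42 + 9·51 + 1·282 + 9·73 + 6·237 = 3156; centroid 3156/33 ≈ 95.64.
Since 95.6 is above (smaller y than) 159, the composition reads top-heavy.

top-heavy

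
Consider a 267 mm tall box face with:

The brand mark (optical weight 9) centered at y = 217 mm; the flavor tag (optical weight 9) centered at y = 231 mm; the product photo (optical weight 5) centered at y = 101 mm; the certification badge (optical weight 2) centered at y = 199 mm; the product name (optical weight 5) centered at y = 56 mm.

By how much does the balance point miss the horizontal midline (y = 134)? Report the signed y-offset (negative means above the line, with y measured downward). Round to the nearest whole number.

≈ 40 mm

Σw = 9 + 9 + 5 + 2 + 5 = 30.
Σw·y = 9·217 + 9·231 + 5·101 + 2·199 + 5·56 = 5215, so ȳ = 5215/30 ≈ 173.83.
Offset from y = 134: 173.83 − 134 ≈ 39.83.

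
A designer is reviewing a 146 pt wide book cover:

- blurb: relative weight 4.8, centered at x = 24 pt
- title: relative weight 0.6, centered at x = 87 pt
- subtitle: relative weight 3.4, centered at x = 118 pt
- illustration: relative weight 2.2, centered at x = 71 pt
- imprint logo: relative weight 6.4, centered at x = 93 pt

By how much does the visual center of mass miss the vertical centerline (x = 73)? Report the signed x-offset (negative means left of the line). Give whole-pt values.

≈ 3 pt

Total weight = 4.8 + 0.6 + 3.4 + 2.2 + 6.4 = 17.4.
Σw·x = 4.8·24 + 0.6·87 + 3.4·118 + 2.2·71 + 6.4·93 = 1320.0, so x̄ = 1320.0/17.4 ≈ 75.86.
Difference: 75.86 − 73 ≈ 2.86.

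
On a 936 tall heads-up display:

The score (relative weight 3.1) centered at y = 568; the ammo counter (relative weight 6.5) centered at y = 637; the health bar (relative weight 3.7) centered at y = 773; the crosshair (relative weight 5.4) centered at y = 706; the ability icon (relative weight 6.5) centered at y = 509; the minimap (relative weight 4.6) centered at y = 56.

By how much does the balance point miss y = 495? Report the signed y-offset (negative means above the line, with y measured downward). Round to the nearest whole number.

Weights sum to 3.1 + 6.5 + 3.7 + 5.4 + 6.5 + 4.6 = 29.8.
y: moment 16139.9 / weight 29.8 ≈ 541.61
Difference: 541.61 − 495 ≈ 46.61.

≈ 47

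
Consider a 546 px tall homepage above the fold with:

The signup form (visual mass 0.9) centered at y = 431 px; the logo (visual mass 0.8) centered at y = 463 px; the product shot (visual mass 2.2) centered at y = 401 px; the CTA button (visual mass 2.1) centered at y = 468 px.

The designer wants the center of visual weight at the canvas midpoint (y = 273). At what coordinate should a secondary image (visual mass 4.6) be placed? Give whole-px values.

After adding the secondary image, total weight = 0.9 + 0.8 + 2.2 + 2.1 + 4.6 = 10.6.
y: target moment 10.6×273 = 2893.8; current 0.9·431 + 0.8·463 + 2.2·401 + 2.1·468 = 2623.3; the secondary image supplies 270.5, so y = 270.5/4.6 ≈ 58.80.

y ≈ 59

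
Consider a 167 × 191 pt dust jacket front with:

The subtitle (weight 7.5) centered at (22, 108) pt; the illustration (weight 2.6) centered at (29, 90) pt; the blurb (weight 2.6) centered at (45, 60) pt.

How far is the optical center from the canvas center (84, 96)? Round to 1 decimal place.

≈ 55.9 pt

Weights sum to 7.5 + 2.6 + 2.6 = 12.7.
x: (7.5·22 + 2.6·29 + 2.6·45) / 12.7 = 357.4 / 12.7 ≈ 28.14
y: (7.5·108 + 2.6·90 + 2.6·60) / 12.7 = 1200.0 / 12.7 ≈ 94.49
Relative to (84, 96): Δ = (-55.86, -1.51); |Δ| = √(-55.86² + -1.51²) ≈ 55.88.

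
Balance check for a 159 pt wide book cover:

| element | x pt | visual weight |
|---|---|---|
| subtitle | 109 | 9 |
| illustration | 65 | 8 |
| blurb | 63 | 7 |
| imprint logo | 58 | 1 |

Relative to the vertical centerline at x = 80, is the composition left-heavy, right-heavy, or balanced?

balanced

Weights sum to 9 + 8 + 7 + 1 = 25.
x-moment: 9·109 + 8·65 + 7·63 + 1·58 = 2000; centroid 2000/25 ≈ 80.00.
The centroid 80.00 matches the midline at 80, so the layout is balanced.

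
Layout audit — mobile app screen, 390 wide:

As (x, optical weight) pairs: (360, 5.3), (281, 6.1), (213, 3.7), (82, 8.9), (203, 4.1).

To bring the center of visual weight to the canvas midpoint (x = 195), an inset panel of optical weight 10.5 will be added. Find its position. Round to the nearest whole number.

x ≈ 148

With the inset panel, Σw becomes 5.3 + 6.1 + 3.7 + 8.9 + 4.1 + 10.5 = 38.6.
x: target moment 38.6×195 = 7527.0; current 5.3·360 + 6.1·281 + 3.7·213 + 8.9·82 + 4.1·203 = 5972.3; the inset panel supplies 1554.7, so x = 1554.7/10.5 ≈ 148.07.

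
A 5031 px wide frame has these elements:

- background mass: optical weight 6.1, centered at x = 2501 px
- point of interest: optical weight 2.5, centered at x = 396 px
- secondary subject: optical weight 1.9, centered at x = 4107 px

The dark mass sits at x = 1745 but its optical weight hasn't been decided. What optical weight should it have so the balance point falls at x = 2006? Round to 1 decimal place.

Existing Σw = 10.5 (6.1 + 2.5 + 1.9); existing moment 6.1·2501 + 2.5·396 + 1.9·4107 = 24049.4.
Set Σw·x/Σw = 2006: (24049.4 + 1745w) = 2006·(10.5 + w).
Solving: w = (2006·10.5 − 24049.4) / (1745 − 2006) = -2986.4 / -261 ≈ 11.44.

w ≈ 11.4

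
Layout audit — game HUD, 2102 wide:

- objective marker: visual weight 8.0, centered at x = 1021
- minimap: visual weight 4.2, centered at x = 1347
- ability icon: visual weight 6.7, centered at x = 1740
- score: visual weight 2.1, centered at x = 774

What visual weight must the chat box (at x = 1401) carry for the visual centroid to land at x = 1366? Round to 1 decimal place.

w ≈ 45.1

Existing Σw = 21.0 (8.0 + 4.2 + 6.7 + 2.1); existing moment 8.0·1021 + 4.2·1347 + 6.7·1740 + 2.1·774 = 27108.8.
Set Σw·x/Σw = 1366: (27108.8 + 1401w) = 1366·(21.0 + w).
Rearranging, w·(1401 − 1366) = 1366·21.0 − 27108.8 = 1577.2, so w ≈ 1577.2/35 = 45.06.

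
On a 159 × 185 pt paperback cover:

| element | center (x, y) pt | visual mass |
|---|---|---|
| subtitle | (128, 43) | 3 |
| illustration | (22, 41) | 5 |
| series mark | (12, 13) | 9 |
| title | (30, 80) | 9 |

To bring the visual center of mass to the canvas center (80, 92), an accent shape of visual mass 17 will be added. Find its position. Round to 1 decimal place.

(151.1, 163.8)

With the accent shape, Σw becomes 3 + 5 + 9 + 9 + 17 = 43.
x: target moment 43×80 = 3440; current 3·128 + 5·22 + 9·12 + 9·30 = 872; the accent shape supplies 2568, so x = 2568/17 ≈ 151.06.
y: target moment 43×92 = 3956; current 3·43 + 5·41 + 9·13 + 9·80 = 1171; the accent shape supplies 2785, so y = 2785/17 ≈ 163.82.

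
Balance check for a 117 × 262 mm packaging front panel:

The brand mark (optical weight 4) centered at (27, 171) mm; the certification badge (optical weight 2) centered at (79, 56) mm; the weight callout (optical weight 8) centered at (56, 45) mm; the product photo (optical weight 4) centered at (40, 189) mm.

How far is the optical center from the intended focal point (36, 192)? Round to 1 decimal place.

Σw = 4 + 2 + 8 + 4 = 18.
x-moment: 4·27 + 2·79 + 8·56 + 4·40 = 874; centroid 874/18 ≈ 48.56.
y-moment: 4·171 + 2·56 + 8·45 + 4·189 = 1912; centroid 1912/18 ≈ 106.22.
From (36, 192): dx = 12.56, dy = -85.78, so the distance is √(dx²+dy²) ≈ 86.69.

≈ 86.7 mm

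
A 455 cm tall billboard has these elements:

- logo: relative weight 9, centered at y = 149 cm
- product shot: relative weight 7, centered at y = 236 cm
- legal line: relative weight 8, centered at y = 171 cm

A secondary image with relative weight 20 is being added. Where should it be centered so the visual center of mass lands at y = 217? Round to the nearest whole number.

y ≈ 259

With the secondary image, Σw becomes 9 + 7 + 8 + 20 = 44.
y: need Σw·y = 44·217 = 9548. Existing = 9·149 + 7·236 + 8·171 = 4361. Remainder 5187 / 20 ≈ 259.35.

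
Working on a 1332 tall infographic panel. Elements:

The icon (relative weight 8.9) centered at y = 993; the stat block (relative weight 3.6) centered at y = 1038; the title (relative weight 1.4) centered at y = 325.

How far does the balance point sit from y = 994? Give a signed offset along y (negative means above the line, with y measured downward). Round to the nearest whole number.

Total weight = 8.9 + 3.6 + 1.4 = 13.9.
y-moment: 8.9·993 + 3.6·1038 + 1.4·325 = 13029.5; centroid 13029.5/13.9 ≈ 937.37.
Difference: 937.37 − 994 ≈ -56.63.

≈ -57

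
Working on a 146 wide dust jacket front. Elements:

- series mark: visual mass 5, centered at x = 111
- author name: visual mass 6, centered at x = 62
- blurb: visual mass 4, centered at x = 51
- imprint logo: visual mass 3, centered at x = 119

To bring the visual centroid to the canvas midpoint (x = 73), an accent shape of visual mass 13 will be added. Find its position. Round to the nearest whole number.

New total weight: (5 + 6 + 4 + 3) + 13 = 31.
Along x: (1488 + 13·x) / 31 = 73 (existing moment 5·111 + 6·62 + 4·51 + 3·119 = 1488) ⇒ x = (2263 − 1488) / 13 ≈ 59.62.

x ≈ 60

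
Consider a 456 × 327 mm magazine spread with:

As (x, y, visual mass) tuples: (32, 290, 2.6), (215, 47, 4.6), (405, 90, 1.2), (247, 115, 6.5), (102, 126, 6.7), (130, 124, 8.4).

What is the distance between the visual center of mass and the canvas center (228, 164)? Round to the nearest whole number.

Total weight = 2.6 + 4.6 + 1.2 + 6.5 + 6.7 + 8.4 = 30.0.
Σw·x = 2.6·32 + 4.6·215 + 1.2·405 + 6.5·247 + 6.7·102 + 8.4·130 = 4939.1, so x̄ = 4939.1/30.0 ≈ 164.64.
Σw·y = 2.6·290 + 4.6·47 + 1.2·90 + 6.5·115 + 6.7·126 + 8.4·124 = 3711.5, so ȳ = 3711.5/30.0 ≈ 123.72.
Relative to (228, 164): Δ = (-63.36, -40.28); |Δ| = √(-63.36² + -40.28²) ≈ 75.08.

≈ 75 mm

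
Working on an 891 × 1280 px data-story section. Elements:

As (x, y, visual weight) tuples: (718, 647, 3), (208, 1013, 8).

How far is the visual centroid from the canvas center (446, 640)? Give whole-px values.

Total weight = 3 + 8 = 11.
x: (3·718 + 8·208) / 11 = 3818 / 11 ≈ 347.09
y: (3·647 + 8·1013) / 11 = 10045 / 11 ≈ 913.18
Offset from (446, 640): Δx ≈ -98.91, Δy ≈ 273.18; distance = √(Δx² + Δy²) ≈ 290.54.

≈ 291 px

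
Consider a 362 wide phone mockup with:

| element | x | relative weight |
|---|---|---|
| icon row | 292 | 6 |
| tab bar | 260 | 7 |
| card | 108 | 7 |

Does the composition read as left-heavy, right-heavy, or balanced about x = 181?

right-heavy

Weights sum to 6 + 7 + 7 = 20.
Σw·x = 6·292 + 7·260 + 7·108 = 4328, so x̄ = 4328/20 ≈ 216.40.
216.4 lies right of the midline 181, so the layout is right-heavy.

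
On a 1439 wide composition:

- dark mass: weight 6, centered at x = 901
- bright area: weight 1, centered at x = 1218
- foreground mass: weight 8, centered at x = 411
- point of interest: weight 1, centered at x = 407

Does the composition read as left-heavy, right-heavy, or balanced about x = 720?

Σw = 6 + 1 + 8 + 1 = 16.
x: (6·901 + 1·1218 + 8·411 + 1·407) / 16 = 10319 / 16 ≈ 644.94
Since 644.9 is left of 720, the composition reads left-heavy.

left-heavy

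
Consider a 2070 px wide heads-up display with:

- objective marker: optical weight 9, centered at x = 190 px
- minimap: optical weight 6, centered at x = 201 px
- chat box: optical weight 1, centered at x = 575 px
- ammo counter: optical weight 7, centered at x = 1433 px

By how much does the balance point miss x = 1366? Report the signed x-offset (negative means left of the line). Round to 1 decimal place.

Total weight = 9 + 6 + 1 + 7 = 23.
Σw·x = 9·190 + 6·201 + 1·575 + 7·1433 = 13522, so x̄ = 13522/23 ≈ 587.91.
Difference: 587.91 − 1366 ≈ -778.09.

≈ -778.1 px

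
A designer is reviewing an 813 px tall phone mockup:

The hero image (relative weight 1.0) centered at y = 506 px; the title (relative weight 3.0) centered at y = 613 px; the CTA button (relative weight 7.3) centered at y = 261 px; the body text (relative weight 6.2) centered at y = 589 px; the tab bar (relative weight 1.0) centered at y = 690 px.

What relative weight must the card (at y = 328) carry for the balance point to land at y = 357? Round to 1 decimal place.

Fixed elements: Σw = 1.0 + 3.0 + 7.3 + 6.2 + 1.0 = 18.5, Σw·y = 1.0·506 + 3.0·613 + 7.3·261 + 6.2·589 + 1.0·690 = 8592.1.
For the centroid to hit 357: (8592.1 + w·328) / (18.5 + w) = 357.
Solving: w = (357·18.5 − 8592.1) / (328 − 357) = -1987.6 / -29 ≈ 68.54.

w ≈ 68.5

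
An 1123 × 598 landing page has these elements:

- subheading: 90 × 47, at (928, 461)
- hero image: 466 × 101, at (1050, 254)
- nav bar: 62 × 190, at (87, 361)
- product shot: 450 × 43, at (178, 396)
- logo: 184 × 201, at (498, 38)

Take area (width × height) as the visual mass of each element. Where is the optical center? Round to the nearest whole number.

(638, 228)

Areas → weights: subheading 90·47 = 4230, hero image 466·101 = 47066, nav bar 62·190 = 11780, product shot 450·43 = 19350, logo 184·201 = 36984; Σw = 119410.
x-moment: 4230·928 + 47066·1050 + 11780·87 + 19350·178 + 36984·498 = 76231932; centroid 76231932/119410 ≈ 638.40.
y-moment: 4230·461 + 47066·254 + 11780·361 + 19350·396 + 36984·38 = 27225366; centroid 27225366/119410 ≈ 228.00.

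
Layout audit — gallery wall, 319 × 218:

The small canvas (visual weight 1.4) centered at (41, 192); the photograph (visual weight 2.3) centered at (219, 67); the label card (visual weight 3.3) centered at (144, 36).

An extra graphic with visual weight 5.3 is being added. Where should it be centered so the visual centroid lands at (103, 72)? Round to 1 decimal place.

(43.5, 64.9)

After adding the extra graphic, total weight = 1.4 + 2.3 + 3.3 + 5.3 = 12.3.
x: need Σw·x = 12.3·103 = 1266.9. Existing = 1.4·41 + 2.3·219 + 3.3·144 = 1036.3. Remainder 230.6 / 5.3 ≈ 43.51.
y: need Σw·y = 12.3·72 = 885.6. Existing = 1.4·192 + 2.3·67 + 3.3·36 = 541.7. Remainder 343.9 / 5.3 ≈ 64.89.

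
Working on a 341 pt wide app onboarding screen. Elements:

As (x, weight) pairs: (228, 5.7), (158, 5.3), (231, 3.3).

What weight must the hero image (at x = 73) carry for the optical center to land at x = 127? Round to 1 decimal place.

Existing Σw = 14.3 (5.7 + 5.3 + 3.3); existing moment 5.7·228 + 5.3·158 + 3.3·231 = 2899.3.
Balance at x = 127 requires (2899.3 + w·73) / (14.3 + w) = 127.
So w = (127·14.3 − 2899.3)/(73 − 127) = -1083.2/-54 ≈ 20.06.

w ≈ 20.1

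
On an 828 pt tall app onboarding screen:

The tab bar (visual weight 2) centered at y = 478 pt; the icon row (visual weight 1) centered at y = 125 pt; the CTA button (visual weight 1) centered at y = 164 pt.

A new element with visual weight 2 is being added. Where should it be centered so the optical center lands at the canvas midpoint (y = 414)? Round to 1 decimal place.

y ≈ 619.5

With the new element, Σw becomes 2 + 1 + 1 + 2 = 6.
Along y: (1245 + 2·y) / 6 = 414 (existing moment 2·478 + 1·125 + 1·164 = 1245) ⇒ y = (2484 − 1245) / 2 ≈ 619.50.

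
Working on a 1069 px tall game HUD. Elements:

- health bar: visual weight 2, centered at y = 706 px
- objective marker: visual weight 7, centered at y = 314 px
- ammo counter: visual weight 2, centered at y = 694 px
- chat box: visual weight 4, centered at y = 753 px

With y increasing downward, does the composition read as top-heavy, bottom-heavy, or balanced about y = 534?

Σw = 2 + 7 + 2 + 4 = 15.
y-moment: 2·706 + 7·314 + 2·694 + 4·753 = 8010; centroid 8010/15 ≈ 534.00.
That equals the midline 534 — balanced.

balanced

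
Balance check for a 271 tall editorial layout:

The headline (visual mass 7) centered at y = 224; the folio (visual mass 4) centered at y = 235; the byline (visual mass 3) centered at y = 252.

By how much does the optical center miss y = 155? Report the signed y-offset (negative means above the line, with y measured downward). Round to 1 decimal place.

Weights sum to 7 + 4 + 3 = 14.
y: (7·224 + 4·235 + 3·252) / 14 = 3264 / 14 ≈ 233.14
Difference: 233.14 − 155 ≈ 78.14.

≈ 78.1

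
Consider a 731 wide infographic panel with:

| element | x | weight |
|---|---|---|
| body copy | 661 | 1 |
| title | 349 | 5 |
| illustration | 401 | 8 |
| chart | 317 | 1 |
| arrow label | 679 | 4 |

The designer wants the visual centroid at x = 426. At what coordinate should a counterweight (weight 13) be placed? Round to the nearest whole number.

New total weight: (1 + 5 + 8 + 1 + 4) + 13 = 32.
Along x: (8647 + 13·x) / 32 = 426 (existing moment 1·661 + 5·349 + 8·401 + 1·317 + 4·679 = 8647) ⇒ x = (13632 − 8647) / 13 ≈ 383.46.

x ≈ 383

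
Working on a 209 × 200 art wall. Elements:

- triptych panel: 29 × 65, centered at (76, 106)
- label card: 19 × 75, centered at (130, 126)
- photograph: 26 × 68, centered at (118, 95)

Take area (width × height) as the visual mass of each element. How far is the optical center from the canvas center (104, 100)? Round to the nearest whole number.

Taking area as weight: triptych panel 29·65 = 1885, label card 19·75 = 1425, photograph 26·68 = 1768. Sum 5078.
Σw·x = 1885·76 + 1425·130 + 1768·118 = 537134, so x̄ = 537134/5078 ≈ 105.78.
Σw·y = 1885·106 + 1425·126 + 1768·95 = 547320, so ȳ = 547320/5078 ≈ 107.78.
Relative to (104, 100): Δ = (1.78, 7.78); |Δ| = √(1.78² + 7.78²) ≈ 7.98.

≈ 8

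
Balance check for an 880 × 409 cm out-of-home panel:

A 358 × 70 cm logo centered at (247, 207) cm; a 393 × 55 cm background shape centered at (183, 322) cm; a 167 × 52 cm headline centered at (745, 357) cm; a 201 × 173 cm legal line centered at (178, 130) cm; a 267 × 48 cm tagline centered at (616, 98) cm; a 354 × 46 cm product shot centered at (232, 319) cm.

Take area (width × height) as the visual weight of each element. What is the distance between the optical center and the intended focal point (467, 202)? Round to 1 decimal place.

≈ 178.7 cm

Taking area as weight: logo 358·70 = 25060, background shape 393·55 = 21615, headline 167·52 = 8684, legal line 201·173 = 34773, tagline 267·48 = 12816, product shot 354·46 = 16284. Sum 119232.
x: moment 34477083 / weight 119232 ≈ 289.16
Σw·y = 26218692; ȳ = 26218692/119232 ≈ 219.90.
Offset from (467, 202): Δx ≈ -177.84, Δy ≈ 17.90; distance = √(Δx² + Δy²) ≈ 178.74.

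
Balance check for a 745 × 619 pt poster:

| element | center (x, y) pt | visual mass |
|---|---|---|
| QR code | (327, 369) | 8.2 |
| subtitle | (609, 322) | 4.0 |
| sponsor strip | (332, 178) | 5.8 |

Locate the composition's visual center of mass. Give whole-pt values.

Σw = 8.2 + 4.0 + 5.8 = 18.0.
x-moment: 8.2·327 + 4.0·609 + 5.8·332 = 7043.0; centroid 7043.0/18.0 ≈ 391.28.
y-moment: 8.2·369 + 4.0·322 + 5.8·178 = 5346.2; centroid 5346.2/18.0 ≈ 297.01.

(391, 297)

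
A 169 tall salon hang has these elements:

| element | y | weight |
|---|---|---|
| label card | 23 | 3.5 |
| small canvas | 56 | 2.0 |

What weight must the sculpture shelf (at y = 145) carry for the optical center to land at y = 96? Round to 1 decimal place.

w ≈ 6.8

Fixed elements: Σw = 3.5 + 2.0 = 5.5, Σw·y = 3.5·23 + 2.0·56 = 192.5.
Set Σw·y/Σw = 96: (192.5 + 145w) = 96·(5.5 + w).
Solving: w = (96·5.5 − 192.5) / (145 − 96) = 335.5 / 49 ≈ 6.85.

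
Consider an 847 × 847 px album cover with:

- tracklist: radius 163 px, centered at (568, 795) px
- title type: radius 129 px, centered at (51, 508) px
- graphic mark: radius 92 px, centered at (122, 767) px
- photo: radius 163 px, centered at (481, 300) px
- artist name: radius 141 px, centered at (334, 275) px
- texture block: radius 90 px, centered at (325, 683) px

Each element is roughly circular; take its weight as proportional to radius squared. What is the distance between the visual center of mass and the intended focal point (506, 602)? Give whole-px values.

Weights ∝ r²: tracklist 163² = 26569, title type 129² = 16641, graphic mark 92² = 8464, photo 163² = 26569, artist name 141² = 19881, texture block 90² = 8100; Σw = 106224.
Σw·x = 39024934; x̄ = 39024934/106224 ≈ 367.38.
y: moment 55038146 / weight 106224 ≈ 518.13
From (506, 602): dx = -138.62, dy = -83.87, so the distance is √(dx²+dy²) ≈ 162.01.

≈ 162 px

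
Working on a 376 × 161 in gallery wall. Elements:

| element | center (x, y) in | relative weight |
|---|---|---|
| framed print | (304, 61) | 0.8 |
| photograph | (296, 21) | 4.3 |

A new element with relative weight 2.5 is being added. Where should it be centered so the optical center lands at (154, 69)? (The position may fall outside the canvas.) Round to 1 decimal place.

(-138.2, 154.1)

New total weight: (0.8 + 4.3) + 2.5 = 7.6.
x: target moment 7.6×154 = 1170.4; current 0.8·304 + 4.3·296 = 1516.0; the new element supplies -345.6, so x = -345.6/2.5 ≈ -138.24.
y: target moment 7.6×69 = 524.4; current 0.8·61 + 4.3·21 = 139.1; the new element supplies 385.3, so y = 385.3/2.5 ≈ 154.12.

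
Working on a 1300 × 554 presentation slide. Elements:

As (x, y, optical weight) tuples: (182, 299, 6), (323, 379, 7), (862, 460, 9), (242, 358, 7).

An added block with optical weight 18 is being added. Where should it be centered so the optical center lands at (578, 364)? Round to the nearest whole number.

With the added block, Σw becomes 6 + 7 + 9 + 7 + 18 = 47.
x: target moment 47×578 = 27166; current 6·182 + 7·323 + 9·862 + 7·242 = 12805; the added block supplies 14361, so x = 14361/18 ≈ 797.83.
y: target moment 47×364 = 17108; current 6·299 + 7·379 + 9·460 + 7·358 = 11093; the added block supplies 6015, so y = 6015/18 ≈ 334.17.

(798, 334)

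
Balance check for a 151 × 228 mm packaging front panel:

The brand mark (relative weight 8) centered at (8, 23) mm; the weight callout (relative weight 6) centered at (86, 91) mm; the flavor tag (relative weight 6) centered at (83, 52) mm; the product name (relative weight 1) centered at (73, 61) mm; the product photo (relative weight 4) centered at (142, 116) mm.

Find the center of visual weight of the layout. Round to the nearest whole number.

Weights sum to 8 + 6 + 6 + 1 + 4 = 25.
Σw·x = 8·8 + 6·86 + 6·83 + 1·73 + 4·142 = 1719, so x̄ = 1719/25 ≈ 68.76.
Σw·y = 8·23 + 6·91 + 6·52 + 1·61 + 4·116 = 1567, so ȳ = 1567/25 ≈ 62.68.

(69, 63)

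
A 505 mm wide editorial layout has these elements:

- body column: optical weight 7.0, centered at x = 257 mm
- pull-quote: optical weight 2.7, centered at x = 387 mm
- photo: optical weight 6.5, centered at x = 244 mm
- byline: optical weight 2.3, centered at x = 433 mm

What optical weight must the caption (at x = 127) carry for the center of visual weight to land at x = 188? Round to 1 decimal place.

Existing Σw = 18.5 (7.0 + 2.7 + 6.5 + 2.3); existing moment 7.0·257 + 2.7·387 + 6.5·244 + 2.3·433 = 5425.8.
For the centroid to hit 188: (5425.8 + w·127) / (18.5 + w) = 188.
So w = (188·18.5 − 5425.8)/(127 − 188) = -1947.8/-61 ≈ 31.93.

w ≈ 31.9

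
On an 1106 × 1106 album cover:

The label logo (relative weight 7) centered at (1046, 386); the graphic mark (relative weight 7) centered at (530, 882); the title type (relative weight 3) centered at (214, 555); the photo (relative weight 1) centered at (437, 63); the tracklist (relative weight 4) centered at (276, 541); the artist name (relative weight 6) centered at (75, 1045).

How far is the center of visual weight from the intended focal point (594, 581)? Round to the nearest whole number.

Total weight = 7 + 7 + 3 + 1 + 4 + 6 = 28.
x: (7·1046 + 7·530 + 3·214 + 1·437 + 4·276 + 6·75) / 28 = 13665 / 28 ≈ 488.04
y: (7·386 + 7·882 + 3·555 + 1·63 + 4·541 + 6·1045) / 28 = 19038 / 28 ≈ 679.93
Offset from (594, 581): Δx ≈ -105.96, Δy ≈ 98.93; distance = √(Δx² + Δy²) ≈ 144.97.

≈ 145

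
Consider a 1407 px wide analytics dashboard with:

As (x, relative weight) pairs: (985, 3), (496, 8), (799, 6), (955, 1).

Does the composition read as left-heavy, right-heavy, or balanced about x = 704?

Weights sum to 3 + 8 + 6 + 1 = 18.
x-moment: 3·985 + 8·496 + 6·799 + 1·955 = 12672; centroid 12672/18 ≈ 704.00.
The centroid 704.00 matches the midline at 704, so the layout is balanced.

balanced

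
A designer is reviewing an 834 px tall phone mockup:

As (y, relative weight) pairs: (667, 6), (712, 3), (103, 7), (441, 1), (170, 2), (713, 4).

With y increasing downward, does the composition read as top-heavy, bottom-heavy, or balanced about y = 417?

bottom-heavy

Total weight = 6 + 3 + 7 + 1 + 2 + 4 = 23.
Σw·y = 10492; ȳ = 10492/23 ≈ 456.17.
456.2 lies below (larger y than) the midline 417, so the layout is bottom-heavy.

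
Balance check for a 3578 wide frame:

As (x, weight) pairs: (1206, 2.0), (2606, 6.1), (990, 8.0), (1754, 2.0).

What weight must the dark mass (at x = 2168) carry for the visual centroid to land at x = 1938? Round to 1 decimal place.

w ≈ 23.2

Existing Σw = 18.1 (2.0 + 6.1 + 8.0 + 2.0); existing moment 2.0·1206 + 6.1·2606 + 8.0·990 + 2.0·1754 = 29736.6.
For the centroid to hit 1938: (29736.6 + w·2168) / (18.1 + w) = 1938.
Rearranging, w·(2168 − 1938) = 1938·18.1 − 29736.6 = 5341.2, so w ≈ 5341.2/230 = 23.22.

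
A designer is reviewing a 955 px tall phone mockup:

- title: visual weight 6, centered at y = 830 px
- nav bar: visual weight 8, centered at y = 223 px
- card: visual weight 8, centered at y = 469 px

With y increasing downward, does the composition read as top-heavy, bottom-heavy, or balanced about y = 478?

balanced

Σw = 6 + 8 + 8 = 22.
y-moment: 6·830 + 8·223 + 8·469 = 10516; centroid 10516/22 ≈ 478.00.
The centroid 478.00 matches the midline at 478, so the layout is balanced.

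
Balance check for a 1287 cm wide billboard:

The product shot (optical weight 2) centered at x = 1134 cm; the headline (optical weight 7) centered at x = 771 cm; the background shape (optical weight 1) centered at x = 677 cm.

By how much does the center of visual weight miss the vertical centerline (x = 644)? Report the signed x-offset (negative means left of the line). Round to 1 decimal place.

≈ 190.2 cm

Total weight = 2 + 7 + 1 = 10.
x-moment: 2·1134 + 7·771 + 1·677 = 8342; centroid 8342/10 ≈ 834.20.
Against x = 644, that's 834.20 − 644 = 190.20.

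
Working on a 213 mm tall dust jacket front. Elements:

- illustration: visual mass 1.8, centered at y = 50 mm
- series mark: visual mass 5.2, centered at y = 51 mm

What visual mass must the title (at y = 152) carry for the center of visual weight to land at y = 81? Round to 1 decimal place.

Existing Σw = 7.0 (1.8 + 5.2); existing moment 1.8·50 + 5.2·51 = 355.2.
For the centroid to hit 81: (355.2 + w·152) / (7.0 + w) = 81.
Rearranging, w·(152 − 81) = 81·7.0 − 355.2 = 211.8, so w ≈ 211.8/71 = 2.98.

w ≈ 3.0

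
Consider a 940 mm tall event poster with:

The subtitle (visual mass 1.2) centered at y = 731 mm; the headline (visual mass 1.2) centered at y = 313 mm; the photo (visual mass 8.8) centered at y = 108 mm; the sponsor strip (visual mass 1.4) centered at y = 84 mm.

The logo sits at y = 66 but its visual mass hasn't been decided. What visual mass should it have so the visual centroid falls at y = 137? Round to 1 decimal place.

Fixed elements: Σw = 1.2 + 1.2 + 8.8 + 1.4 = 12.6, Σw·y = 1.2·731 + 1.2·313 + 8.8·108 + 1.4·84 = 2320.8.
Set Σw·y/Σw = 137: (2320.8 + 66w) = 137·(12.6 + w).
Solving: w = (137·12.6 − 2320.8) / (66 − 137) = -594.6 / -71 ≈ 8.37.

w ≈ 8.4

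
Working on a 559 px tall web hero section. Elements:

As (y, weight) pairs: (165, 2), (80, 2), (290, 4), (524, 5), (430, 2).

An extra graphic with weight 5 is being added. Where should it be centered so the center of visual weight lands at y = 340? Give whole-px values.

New total weight: (2 + 2 + 4 + 5 + 2) + 5 = 20.
y: target moment 20×340 = 6800; current 2·165 + 2·80 + 4·290 + 5·524 + 2·430 = 5130; the extra graphic supplies 1670, so y = 1670/5 ≈ 334.00.

y ≈ 334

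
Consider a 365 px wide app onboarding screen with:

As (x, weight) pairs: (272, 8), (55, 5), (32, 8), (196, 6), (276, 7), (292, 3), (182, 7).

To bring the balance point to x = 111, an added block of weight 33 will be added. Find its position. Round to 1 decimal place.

New total weight: (8 + 5 + 8 + 6 + 7 + 3 + 7) + 33 = 77.
x: target moment 77×111 = 8547; current 8·272 + 5·55 + 8·32 + 6·196 + 7·276 + 3·292 + 7·182 = 7965; the added block supplies 582, so x = 582/33 ≈ 17.64.

x ≈ 17.6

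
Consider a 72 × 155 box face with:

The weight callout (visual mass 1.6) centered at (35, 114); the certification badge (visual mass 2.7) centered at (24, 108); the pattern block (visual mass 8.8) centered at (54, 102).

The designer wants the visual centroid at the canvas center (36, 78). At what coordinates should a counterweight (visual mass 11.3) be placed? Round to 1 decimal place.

New total weight: (1.6 + 2.7 + 8.8) + 11.3 = 24.4.
Along x: (596.0 + 11.3·x) / 24.4 = 36 (existing moment 1.6·35 + 2.7·24 + 8.8·54 = 596.0) ⇒ x = (878.4 − 596.0) / 11.3 ≈ 24.99.
Along y: (1371.6 + 11.3·y) / 24.4 = 78 (existing moment 1.6·114 + 2.7·108 + 8.8·102 = 1371.6) ⇒ y = (1903.2 − 1371.6) / 11.3 ≈ 47.04.

(25.0, 47.0)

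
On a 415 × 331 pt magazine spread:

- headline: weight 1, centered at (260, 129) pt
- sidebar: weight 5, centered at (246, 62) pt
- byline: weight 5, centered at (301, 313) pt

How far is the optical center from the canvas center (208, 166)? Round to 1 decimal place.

Weights sum to 1 + 5 + 5 = 11.
x-moment: 1·260 + 5·246 + 5·301 = 2995; centroid 2995/11 ≈ 272.27.
y-moment: 1·129 + 5·62 + 5·313 = 2004; centroid 2004/11 ≈ 182.18.
Relative to (208, 166): Δ = (64.27, 16.18); |Δ| = √(64.27² + 16.18²) ≈ 66.28.

≈ 66.3 pt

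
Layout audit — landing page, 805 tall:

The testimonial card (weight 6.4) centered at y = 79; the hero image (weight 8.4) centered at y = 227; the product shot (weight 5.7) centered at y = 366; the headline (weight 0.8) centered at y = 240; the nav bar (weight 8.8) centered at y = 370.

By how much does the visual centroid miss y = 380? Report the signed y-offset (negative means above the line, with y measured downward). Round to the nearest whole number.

Weights sum to 6.4 + 8.4 + 5.7 + 0.8 + 8.8 = 30.1.
Σw·y = 6.4·79 + 8.4·227 + 5.7·366 + 0.8·240 + 8.8·370 = 7946.6, so ȳ = 7946.6/30.1 ≈ 264.01.
Difference: 264.01 − 380 ≈ -115.99.

≈ -116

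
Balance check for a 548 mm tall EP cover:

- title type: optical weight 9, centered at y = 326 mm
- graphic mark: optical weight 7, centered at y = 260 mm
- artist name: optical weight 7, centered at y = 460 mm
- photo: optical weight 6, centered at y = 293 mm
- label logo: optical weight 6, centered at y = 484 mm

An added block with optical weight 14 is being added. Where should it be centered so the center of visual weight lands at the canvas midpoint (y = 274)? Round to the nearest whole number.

After adding the added block, total weight = 9 + 7 + 7 + 6 + 6 + 14 = 49.
y: target moment 49×274 = 13426; current 9·326 + 7·260 + 7·460 + 6·293 + 6·484 = 12636; the added block supplies 790, so y = 790/14 ≈ 56.43.

y ≈ 56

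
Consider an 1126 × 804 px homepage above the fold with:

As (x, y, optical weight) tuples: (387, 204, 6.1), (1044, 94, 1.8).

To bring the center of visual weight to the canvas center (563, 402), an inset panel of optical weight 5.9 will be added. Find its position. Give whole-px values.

With the inset panel, Σw becomes 6.1 + 1.8 + 5.9 = 13.8.
x: need Σw·x = 13.8·563 = 7769.4. Existing = 6.1·387 + 1.8·1044 = 4239.9. Remainder 3529.5 / 5.9 ≈ 598.22.
y: need Σw·y = 13.8·402 = 5547.6. Existing = 6.1·204 + 1.8·94 = 1413.6. Remainder 4134.0 / 5.9 ≈ 700.68.

(598, 701)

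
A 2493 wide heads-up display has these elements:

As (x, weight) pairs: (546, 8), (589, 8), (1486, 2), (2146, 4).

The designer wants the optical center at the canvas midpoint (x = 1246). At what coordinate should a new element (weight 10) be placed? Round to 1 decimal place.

With the new element, Σw becomes 8 + 8 + 2 + 4 + 10 = 32.
Along x: (20636 + 10·x) / 32 = 1246 (existing moment 8·546 + 8·589 + 2·1486 + 4·2146 = 20636) ⇒ x = (39872 − 20636) / 10 ≈ 1923.60.

x ≈ 1923.6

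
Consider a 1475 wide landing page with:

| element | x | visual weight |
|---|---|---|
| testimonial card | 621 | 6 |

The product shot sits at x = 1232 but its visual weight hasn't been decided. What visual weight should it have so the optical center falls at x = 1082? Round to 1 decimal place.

w ≈ 18.4

The single fixed element contributes weight 6, moment 6·621 = 3726.
Balance at x = 1082 requires (3726 + w·1232) / (6 + w) = 1082.
So w = (1082·6 − 3726)/(1232 − 1082) = 2766/150 ≈ 18.44.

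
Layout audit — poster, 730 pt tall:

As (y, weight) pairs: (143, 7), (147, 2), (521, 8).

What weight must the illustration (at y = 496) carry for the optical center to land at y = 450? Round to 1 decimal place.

w ≈ 47.5

Known weights sum to 7 + 2 + 8 = 17; their moment is 7·143 + 2·147 + 8·521 = 5463.
Set Σw·y/Σw = 450: (5463 + 496w) = 450·(17 + w).
So w = (450·17 − 5463)/(496 − 450) = 2187/46 ≈ 47.54.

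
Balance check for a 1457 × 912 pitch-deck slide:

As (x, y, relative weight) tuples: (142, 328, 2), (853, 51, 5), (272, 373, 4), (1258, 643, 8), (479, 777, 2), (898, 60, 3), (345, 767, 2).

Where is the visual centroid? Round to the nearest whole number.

Total weight = 2 + 5 + 4 + 8 + 2 + 3 + 2 = 26.
Σw·x = 20043; x̄ = 20043/26 ≈ 770.88.
y: moment 10815 / weight 26 ≈ 415.96

(771, 416)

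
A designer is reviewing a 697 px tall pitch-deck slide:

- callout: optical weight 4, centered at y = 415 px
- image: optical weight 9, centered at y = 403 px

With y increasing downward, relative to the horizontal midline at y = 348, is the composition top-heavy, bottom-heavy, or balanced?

bottom-heavy

Total weight = 4 + 9 = 13.
y-moment: 4·415 + 9·403 = 5287; centroid 5287/13 ≈ 406.69.
406.7 lies below (larger y than) the midline 348, so the layout is bottom-heavy.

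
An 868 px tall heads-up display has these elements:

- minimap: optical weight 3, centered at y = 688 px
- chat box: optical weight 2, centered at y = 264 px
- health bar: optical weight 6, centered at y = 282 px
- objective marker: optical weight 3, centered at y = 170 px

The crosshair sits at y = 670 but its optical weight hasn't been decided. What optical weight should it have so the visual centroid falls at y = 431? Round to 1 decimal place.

Known weights sum to 3 + 2 + 6 + 3 = 14; their moment is 3·688 + 2·264 + 6·282 + 3·170 = 4794.
For the centroid to hit 431: (4794 + w·670) / (14 + w) = 431.
Solving: w = (431·14 − 4794) / (670 − 431) = 1240 / 239 ≈ 5.19.

w ≈ 5.2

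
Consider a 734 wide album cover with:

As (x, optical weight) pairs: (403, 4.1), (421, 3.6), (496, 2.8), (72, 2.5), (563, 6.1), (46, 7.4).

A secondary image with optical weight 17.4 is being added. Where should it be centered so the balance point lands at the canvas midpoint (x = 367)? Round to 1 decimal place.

New total weight: (4.1 + 3.6 + 2.8 + 2.5 + 6.1 + 7.4) + 17.4 = 43.9.
Along x: (8511.4 + 17.4·x) / 43.9 = 367 (existing moment 4.1·403 + 3.6·421 + 2.8·496 + 2.5·72 + 6.1·563 + 7.4·46 = 8511.4) ⇒ x = (16111.3 − 8511.4) / 17.4 ≈ 436.78.

x ≈ 436.8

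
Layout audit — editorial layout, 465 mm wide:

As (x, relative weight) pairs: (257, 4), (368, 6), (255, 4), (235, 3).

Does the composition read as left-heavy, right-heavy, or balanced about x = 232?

Total weight = 4 + 6 + 4 + 3 = 17.
Σw·x = 4·257 + 6·368 + 4·255 + 3·235 = 4961, so x̄ = 4961/17 ≈ 291.82.
291.8 vs midline 232 → right-heavy.

right-heavy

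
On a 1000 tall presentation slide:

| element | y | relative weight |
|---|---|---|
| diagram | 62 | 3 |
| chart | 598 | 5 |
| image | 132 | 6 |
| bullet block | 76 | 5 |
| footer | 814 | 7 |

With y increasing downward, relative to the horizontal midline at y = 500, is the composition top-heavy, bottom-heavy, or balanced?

Total weight = 3 + 5 + 6 + 5 + 7 = 26.
y: (3·62 + 5·598 + 6·132 + 5·76 + 7·814) / 26 = 10046 / 26 ≈ 386.38
386.4 vs midline 500 → top-heavy.

top-heavy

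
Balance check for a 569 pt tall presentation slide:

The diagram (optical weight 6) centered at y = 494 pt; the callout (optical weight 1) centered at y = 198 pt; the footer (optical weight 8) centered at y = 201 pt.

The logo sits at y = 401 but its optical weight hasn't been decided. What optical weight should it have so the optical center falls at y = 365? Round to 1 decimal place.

w ≈ 19.6

Existing Σw = 15 (6 + 1 + 8); existing moment 6·494 + 1·198 + 8·201 = 4770.
Balance at y = 365 requires (4770 + w·401) / (15 + w) = 365.
So w = (365·15 − 4770)/(401 − 365) = 705/36 ≈ 19.58.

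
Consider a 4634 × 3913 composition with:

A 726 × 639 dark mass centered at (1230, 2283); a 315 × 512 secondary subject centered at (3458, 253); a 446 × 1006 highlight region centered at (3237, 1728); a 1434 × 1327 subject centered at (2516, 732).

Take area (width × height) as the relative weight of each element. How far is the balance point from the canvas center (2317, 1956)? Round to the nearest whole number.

Taking area as weight: dark mass 726·639 = 463914, secondary subject 315·512 = 161280, highlight region 446·1006 = 448676, subject 1434·1327 = 1902918. Sum 2976788.
Σw·x = 463914·1230 + 161280·3458 + 448676·3237 + 1902918·2516 = 7368426360, so x̄ = 7368426360/2976788 ≈ 2475.29.
Σw·y = 463914·2283 + 161280·253 + 448676·1728 + 1902918·732 = 3268167606, so ȳ = 3268167606/2976788 ≈ 1097.88.
Offset from (2317, 1956): Δx ≈ 158.29, Δy ≈ -858.12; distance = √(Δx² + Δy²) ≈ 872.59.

≈ 873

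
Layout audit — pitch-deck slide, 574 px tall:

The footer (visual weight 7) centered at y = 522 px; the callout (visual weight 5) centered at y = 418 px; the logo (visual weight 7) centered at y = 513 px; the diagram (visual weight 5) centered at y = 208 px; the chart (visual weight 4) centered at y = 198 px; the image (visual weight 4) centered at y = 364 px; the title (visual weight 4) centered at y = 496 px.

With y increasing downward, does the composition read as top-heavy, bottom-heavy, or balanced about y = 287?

bottom-heavy

Total weight = 7 + 5 + 7 + 5 + 4 + 4 + 4 = 36.
Σw·y = 7·522 + 5·418 + 7·513 + 5·208 + 4·198 + 4·364 + 4·496 = 14607, so ȳ = 14607/36 ≈ 405.75.
405.8 vs midline 287 → bottom-heavy.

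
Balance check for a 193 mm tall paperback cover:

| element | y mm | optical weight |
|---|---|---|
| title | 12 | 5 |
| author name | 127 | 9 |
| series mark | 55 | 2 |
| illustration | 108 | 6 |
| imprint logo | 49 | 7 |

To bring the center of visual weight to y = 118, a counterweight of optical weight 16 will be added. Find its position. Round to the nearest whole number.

New total weight: (5 + 9 + 2 + 6 + 7) + 16 = 45.
y: need Σw·y = 45·118 = 5310. Existing = 5·12 + 9·127 + 2·55 + 6·108 + 7·49 = 2304. Remainder 3006 / 16 ≈ 187.88.

y ≈ 188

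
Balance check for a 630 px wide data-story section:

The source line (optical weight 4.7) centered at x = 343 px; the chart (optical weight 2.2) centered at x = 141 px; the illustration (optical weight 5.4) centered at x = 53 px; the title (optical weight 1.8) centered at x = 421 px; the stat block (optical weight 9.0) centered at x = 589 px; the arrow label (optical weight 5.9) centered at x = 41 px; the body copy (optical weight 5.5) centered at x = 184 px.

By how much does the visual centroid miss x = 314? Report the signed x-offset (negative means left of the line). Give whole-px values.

≈ -38 px

Σw = 4.7 + 2.2 + 5.4 + 1.8 + 9.0 + 5.9 + 5.5 = 34.5.
x: moment 9521.2 / weight 34.5 ≈ 275.98
Difference: 275.98 − 314 ≈ -38.02.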